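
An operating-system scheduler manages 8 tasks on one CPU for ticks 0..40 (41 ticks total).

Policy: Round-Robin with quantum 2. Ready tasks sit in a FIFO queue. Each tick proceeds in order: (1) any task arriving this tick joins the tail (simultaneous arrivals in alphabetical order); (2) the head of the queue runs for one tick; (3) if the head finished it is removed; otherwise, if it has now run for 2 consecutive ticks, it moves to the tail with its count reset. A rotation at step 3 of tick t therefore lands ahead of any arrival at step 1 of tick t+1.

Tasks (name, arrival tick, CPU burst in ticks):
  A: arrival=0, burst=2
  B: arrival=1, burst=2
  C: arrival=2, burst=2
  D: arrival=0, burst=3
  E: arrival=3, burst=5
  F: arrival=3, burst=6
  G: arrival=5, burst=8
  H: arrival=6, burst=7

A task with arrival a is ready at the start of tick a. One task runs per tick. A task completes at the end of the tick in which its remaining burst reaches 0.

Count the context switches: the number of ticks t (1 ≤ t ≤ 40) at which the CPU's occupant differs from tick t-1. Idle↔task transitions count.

t=0: queue=[A,D] q_used=0 → run A
t=1: queue=[A,D,B] q_used=1 → run A
t=2: queue=[D,B,C] q_used=0 → run D
t=3: queue=[D,B,C,E,F] q_used=1 → run D
t=4: queue=[B,C,E,F,D] q_used=0 → run B
t=5: queue=[B,C,E,F,D,G] q_used=1 → run B
t=6: queue=[C,E,F,D,G,H] q_used=0 → run C
t=7: queue=[C,E,F,D,G,H] q_used=1 → run C
t=8: queue=[E,F,D,G,H] q_used=0 → run E
t=9: queue=[E,F,D,G,H] q_used=1 → run E
t=10: queue=[F,D,G,H,E] q_used=0 → run F
t=11: queue=[F,D,G,H,E] q_used=1 → run F
t=12: queue=[D,G,H,E,F] q_used=0 → run D
t=13: queue=[G,H,E,F] q_used=0 → run G
t=14: queue=[G,H,E,F] q_used=1 → run G
t=15: queue=[H,E,F,G] q_used=0 → run H
t=16: queue=[H,E,F,G] q_used=1 → run H
t=17: queue=[E,F,G,H] q_used=0 → run E
t=18: queue=[E,F,G,H] q_used=1 → run E
t=19: queue=[F,G,H,E] q_used=0 → run F
t=20: queue=[F,G,H,E] q_used=1 → run F
t=21: queue=[G,H,E,F] q_used=0 → run G
t=22: queue=[G,H,E,F] q_used=1 → run G
t=23: queue=[H,E,F,G] q_used=0 → run H
t=24: queue=[H,E,F,G] q_used=1 → run H
t=25: queue=[E,F,G,H] q_used=0 → run E
t=26: queue=[F,G,H] q_used=0 → run F
t=27: queue=[F,G,H] q_used=1 → run F
t=28: queue=[G,H] q_used=0 → run G
t=29: queue=[G,H] q_used=1 → run G
t=30: queue=[H,G] q_used=0 → run H
t=31: queue=[H,G] q_used=1 → run H
t=32: queue=[G,H] q_used=0 → run G
t=33: queue=[G,H] q_used=1 → run G
t=34: queue=[H] q_used=0 → run H
t=35: (idle)
t=36: (idle)
t=37: (idle)
t=38: (idle)
t=39: (idle)
t=40: (idle)

context switches = 19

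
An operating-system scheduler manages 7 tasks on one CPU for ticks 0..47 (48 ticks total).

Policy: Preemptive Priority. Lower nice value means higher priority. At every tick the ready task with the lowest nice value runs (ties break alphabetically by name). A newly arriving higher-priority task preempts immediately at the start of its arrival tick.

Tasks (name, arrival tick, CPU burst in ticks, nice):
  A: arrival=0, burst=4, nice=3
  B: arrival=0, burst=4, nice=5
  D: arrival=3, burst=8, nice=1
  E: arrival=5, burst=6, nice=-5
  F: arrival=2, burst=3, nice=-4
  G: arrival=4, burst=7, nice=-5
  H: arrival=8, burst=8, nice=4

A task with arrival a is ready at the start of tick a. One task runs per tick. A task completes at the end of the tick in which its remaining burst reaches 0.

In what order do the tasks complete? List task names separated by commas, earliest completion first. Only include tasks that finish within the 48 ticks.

completion order = E, G, F, D, A, H, B

t=0: ready={A,B} → run A
t=1: ready={A,B} → run A
t=2: ready={A,B,F} → run F
t=3: ready={A,B,D,F} → run F
t=4: ready={A,B,D,F,G} → run G
t=5: ready={A,B,D,E,F,G} → run E
t=6: ready={A,B,D,E,F,G} → run E
t=7: ready={A,B,D,E,F,G} → run E
t=8: ready={A,B,D,E,F,G,H} → run E
t=9: ready={A,B,D,E,F,G,H} → run E
t=10: ready={A,B,D,E,F,G,H} → run E
t=11: ready={A,B,D,F,G,H} → run G
t=12: ready={A,B,D,F,G,H} → run G
t=13: ready={A,B,D,F,G,H} → run G
t=14: ready={A,B,D,F,G,H} → run G
t=15: ready={A,B,D,F,G,H} → run G
t=16: ready={A,B,D,F,G,H} → run G
t=17: ready={A,B,D,F,H} → run F
t=18: ready={A,B,D,H} → run D
t=19: ready={A,B,D,H} → run D
t=20: ready={A,B,D,H} → run D
t=21: ready={A,B,D,H} → run D
t=22: ready={A,B,D,H} → run D
t=23: ready={A,B,D,H} → run D
t=24: ready={A,B,D,H} → run D
t=25: ready={A,B,D,H} → run D
t=26: ready={A,B,H} → run A
t=27: ready={A,B,H} → run A
t=28: ready={B,H} → run H
t=29: ready={B,H} → run H
t=30: ready={B,H} → run H
t=31: ready={B,H} → run H
t=32: ready={B,H} → run H
t=33: ready={B,H} → run H
t=34: ready={B,H} → run H
t=35: ready={B,H} → run H
t=36: ready={B} → run B
t=37: ready={B} → run B
t=38: ready={B} → run B
t=39: ready={B} → run B
t=40: (idle)
t=41: (idle)
t=42: (idle)
t=43: (idle)
t=44: (idle)
t=45: (idle)
t=46: (idle)
t=47: (idle)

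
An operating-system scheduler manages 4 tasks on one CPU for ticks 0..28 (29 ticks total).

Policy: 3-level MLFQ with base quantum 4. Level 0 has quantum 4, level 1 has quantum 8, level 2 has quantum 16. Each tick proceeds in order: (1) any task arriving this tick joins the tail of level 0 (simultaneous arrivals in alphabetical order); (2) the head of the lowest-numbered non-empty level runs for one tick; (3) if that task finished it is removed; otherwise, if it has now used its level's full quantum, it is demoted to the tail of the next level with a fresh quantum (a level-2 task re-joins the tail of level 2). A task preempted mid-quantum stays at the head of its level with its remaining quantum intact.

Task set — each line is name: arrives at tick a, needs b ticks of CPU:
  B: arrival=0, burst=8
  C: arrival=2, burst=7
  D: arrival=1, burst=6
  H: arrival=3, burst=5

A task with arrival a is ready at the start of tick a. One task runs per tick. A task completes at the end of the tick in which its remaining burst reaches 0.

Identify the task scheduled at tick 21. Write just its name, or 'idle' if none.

running at tick 21 = D

t=0: L0/L1/L2 = B/-/- → run B
t=1: L0/L1/L2 = BD/-/- → run B
t=2: L0/L1/L2 = BDC/-/- → run B
t=3: L0/L1/L2 = BDCH/-/- → run B
t=4: L0/L1/L2 = DCH/B/- → run D
t=5: L0/L1/L2 = DCH/B/- → run D
t=6: L0/L1/L2 = DCH/B/- → run D
t=7: L0/L1/L2 = DCH/B/- → run D
t=8: L0/L1/L2 = CH/BD/- → run C
t=9: L0/L1/L2 = CH/BD/- → run C
t=10: L0/L1/L2 = CH/BD/- → run C
t=11: L0/L1/L2 = CH/BD/- → run C
t=12: L0/L1/L2 = H/BDC/- → run H
t=13: L0/L1/L2 = H/BDC/- → run H
t=14: L0/L1/L2 = H/BDC/- → run H
t=15: L0/L1/L2 = H/BDC/- → run H
t=16: L0/L1/L2 = -/BDCH/- → run B
t=17: L0/L1/L2 = -/BDCH/- → run B
t=18: L0/L1/L2 = -/BDCH/- → run B
t=19: L0/L1/L2 = -/BDCH/- → run B
t=20: L0/L1/L2 = -/DCH/- → run D
t=21: L0/L1/L2 = -/DCH/- → run D
t=22: L0/L1/L2 = -/CH/- → run C
t=23: L0/L1/L2 = -/CH/- → run C
t=24: L0/L1/L2 = -/CH/- → run C
t=25: L0/L1/L2 = -/H/- → run H
t=26: (idle)
t=27: (idle)
t=28: (idle)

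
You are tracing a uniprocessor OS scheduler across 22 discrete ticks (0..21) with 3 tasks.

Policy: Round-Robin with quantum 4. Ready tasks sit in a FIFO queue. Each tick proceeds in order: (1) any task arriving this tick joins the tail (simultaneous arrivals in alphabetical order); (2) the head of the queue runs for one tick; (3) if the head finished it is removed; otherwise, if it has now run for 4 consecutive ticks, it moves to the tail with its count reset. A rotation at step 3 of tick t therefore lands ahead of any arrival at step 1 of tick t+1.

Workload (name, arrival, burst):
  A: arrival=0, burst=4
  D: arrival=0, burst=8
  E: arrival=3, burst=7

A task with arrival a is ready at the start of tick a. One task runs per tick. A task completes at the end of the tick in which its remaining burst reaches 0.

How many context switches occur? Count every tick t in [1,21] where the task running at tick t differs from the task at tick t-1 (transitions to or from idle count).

t=0: queue=[A,D] q_used=0 → run A
t=1: queue=[A,D] q_used=1 → run A
t=2: queue=[A,D] q_used=2 → run A
t=3: queue=[A,D,E] q_used=3 → run A
t=4: queue=[D,E] q_used=0 → run D
t=5: queue=[D,E] q_used=1 → run D
t=6: queue=[D,E] q_used=2 → run D
t=7: queue=[D,E] q_used=3 → run D
t=8: queue=[E,D] q_used=0 → run E
t=9: queue=[E,D] q_used=1 → run E
t=10: queue=[E,D] q_used=2 → run E
t=11: queue=[E,D] q_used=3 → run E
t=12: queue=[D,E] q_used=0 → run D
t=13: queue=[D,E] q_used=1 → run D
t=14: queue=[D,E] q_used=2 → run D
t=15: queue=[D,E] q_used=3 → run D
t=16: queue=[E] q_used=0 → run E
t=17: queue=[E] q_used=1 → run E
t=18: queue=[E] q_used=2 → run E
t=19: (idle)
t=20: (idle)
t=21: (idle)

context switches = 5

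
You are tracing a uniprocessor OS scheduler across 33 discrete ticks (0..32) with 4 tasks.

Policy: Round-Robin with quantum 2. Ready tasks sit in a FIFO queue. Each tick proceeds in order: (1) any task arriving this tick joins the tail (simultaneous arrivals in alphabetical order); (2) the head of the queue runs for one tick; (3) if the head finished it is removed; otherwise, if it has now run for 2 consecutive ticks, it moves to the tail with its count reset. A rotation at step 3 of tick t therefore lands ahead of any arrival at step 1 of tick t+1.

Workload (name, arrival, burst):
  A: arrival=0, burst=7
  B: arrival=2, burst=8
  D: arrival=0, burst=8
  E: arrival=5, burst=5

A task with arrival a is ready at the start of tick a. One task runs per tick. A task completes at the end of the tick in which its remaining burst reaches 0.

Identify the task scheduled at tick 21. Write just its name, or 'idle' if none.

running at tick 21 = B

t=0: queue=[A,D] q_used=0 → run A
t=1: queue=[A,D] q_used=1 → run A
t=2: queue=[D,A,B] q_used=0 → run D
t=3: queue=[D,A,B] q_used=1 → run D
t=4: queue=[A,B,D] q_used=0 → run A
t=5: queue=[A,B,D,E] q_used=1 → run A
t=6: queue=[B,D,E,A] q_used=0 → run B
t=7: queue=[B,D,E,A] q_used=1 → run B
t=8: queue=[D,E,A,B] q_used=0 → run D
t=9: queue=[D,E,A,B] q_used=1 → run D
t=10: queue=[E,A,B,D] q_used=0 → run E
t=11: queue=[E,A,B,D] q_used=1 → run E
t=12: queue=[A,B,D,E] q_used=0 → run A
t=13: queue=[A,B,D,E] q_used=1 → run A
t=14: queue=[B,D,E,A] q_used=0 → run B
t=15: queue=[B,D,E,A] q_used=1 → run B
t=16: queue=[D,E,A,B] q_used=0 → run D
t=17: queue=[D,E,A,B] q_used=1 → run D
t=18: queue=[E,A,B,D] q_used=0 → run E
t=19: queue=[E,A,B,D] q_used=1 → run E
t=20: queue=[A,B,D,E] q_used=0 → run A
t=21: queue=[B,D,E] q_used=0 → run B
t=22: queue=[B,D,E] q_used=1 → run B
t=23: queue=[D,E,B] q_used=0 → run D
t=24: queue=[D,E,B] q_used=1 → run D
t=25: queue=[E,B] q_used=0 → run E
t=26: queue=[B] q_used=0 → run B
t=27: queue=[B] q_used=1 → run B
t=28: (idle)
t=29: (idle)
t=30: (idle)
t=31: (idle)
t=32: (idle)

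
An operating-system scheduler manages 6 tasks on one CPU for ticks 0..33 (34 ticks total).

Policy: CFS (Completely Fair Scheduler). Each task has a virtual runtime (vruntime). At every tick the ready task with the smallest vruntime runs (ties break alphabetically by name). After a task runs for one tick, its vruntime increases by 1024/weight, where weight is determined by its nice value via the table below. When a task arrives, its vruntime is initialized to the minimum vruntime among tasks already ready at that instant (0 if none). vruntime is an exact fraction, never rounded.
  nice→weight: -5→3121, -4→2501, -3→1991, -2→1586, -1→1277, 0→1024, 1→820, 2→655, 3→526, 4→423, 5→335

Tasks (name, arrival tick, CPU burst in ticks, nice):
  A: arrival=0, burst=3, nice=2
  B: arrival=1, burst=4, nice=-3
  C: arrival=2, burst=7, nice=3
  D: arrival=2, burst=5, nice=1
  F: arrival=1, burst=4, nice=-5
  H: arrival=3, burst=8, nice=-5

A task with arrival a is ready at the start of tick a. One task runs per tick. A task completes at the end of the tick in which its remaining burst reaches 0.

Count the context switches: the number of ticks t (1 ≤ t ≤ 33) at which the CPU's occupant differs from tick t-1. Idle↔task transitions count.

t=0: vr[A=0] → run A
t=1: vr[A=1024/655 B=1024/655 F=1024/655] → run A
t=2: vr[A=2048/655 B=1024/655 C=1024/655 D=1024/655 F=1024/655] → run B
t=3: vr[A=2048/655 B=2709504/1304105 C=1024/655 D=1024/655 F=1024/655 H=1024/655] → run C
t=4: vr[A=2048/655 B=2709504/1304105 C=604672/172265 D=1024/655 F=1024/655 H=1024/655] → run D
t=5: vr[A=2048/655 B=2709504/1304105 C=604672/172265 D=15104/5371 F=1024/655 H=1024/655] → run F
t=6: vr[A=2048/655 B=2709504/1304105 C=604672/172265 D=15104/5371 F=3866624/2044255 H=1024/655] → run H
t=7: vr[A=2048/655 B=2709504/1304105 C=604672/172265 D=15104/5371 F=3866624/2044255 H=3866624/2044255] → run F
t=8: vr[A=2048/655 B=2709504/1304105 C=604672/172265 D=15104/5371 F=4537344/2044255 H=3866624/2044255] → run H
t=9: vr[A=2048/655 B=2709504/1304105 C=604672/172265 D=15104/5371 F=4537344/2044255 H=4537344/2044255] → run B
t=10: vr[A=2048/655 B=3380224/1304105 C=604672/172265 D=15104/5371 F=4537344/2044255 H=4537344/2044255] → run F
t=11: vr[A=2048/655 B=3380224/1304105 C=604672/172265 D=15104/5371 F=5208064/2044255 H=4537344/2044255] → run H
t=12: vr[A=2048/655 B=3380224/1304105 C=604672/172265 D=15104/5371 F=5208064/2044255 H=5208064/2044255] → run F
t=13: vr[A=2048/655 B=3380224/1304105 C=604672/172265 D=15104/5371 H=5208064/2044255] → run H
t=14: vr[A=2048/655 B=3380224/1304105 C=604672/172265 D=15104/5371 H=5878784/2044255] → run B
t=15: vr[A=2048/655 B=4050944/1304105 C=604672/172265 D=15104/5371 H=5878784/2044255] → run D
t=16: vr[A=2048/655 B=4050944/1304105 C=604672/172265 D=109056/26855 H=5878784/2044255] → run H
t=17: vr[A=2048/655 B=4050944/1304105 C=604672/172265 D=109056/26855 H=6549504/2044255] → run B
t=18: vr[A=2048/655 C=604672/172265 D=109056/26855 H=6549504/2044255] → run A
t=19: vr[C=604672/172265 D=109056/26855 H=6549504/2044255] → run H
t=20: vr[C=604672/172265 D=109056/26855 H=7220224/2044255] → run C
t=21: vr[C=940032/172265 D=109056/26855 H=7220224/2044255] → run H
t=22: vr[C=940032/172265 D=109056/26855 H=7890944/2044255] → run H
t=23: vr[C=940032/172265 D=109056/26855] → run D
t=24: vr[C=940032/172265 D=142592/26855] → run D
t=25: vr[C=940032/172265 D=176128/26855] → run C
t=26: vr[C=1275392/172265 D=176128/26855] → run D
t=27: vr[C=1275392/172265] → run C
t=28: vr[C=1610752/172265] → run C
t=29: vr[C=1946112/172265] → run C
t=30: vr[C=2281472/172265] → run C
t=31: (idle)
t=32: (idle)
t=33: (idle)

context switches = 25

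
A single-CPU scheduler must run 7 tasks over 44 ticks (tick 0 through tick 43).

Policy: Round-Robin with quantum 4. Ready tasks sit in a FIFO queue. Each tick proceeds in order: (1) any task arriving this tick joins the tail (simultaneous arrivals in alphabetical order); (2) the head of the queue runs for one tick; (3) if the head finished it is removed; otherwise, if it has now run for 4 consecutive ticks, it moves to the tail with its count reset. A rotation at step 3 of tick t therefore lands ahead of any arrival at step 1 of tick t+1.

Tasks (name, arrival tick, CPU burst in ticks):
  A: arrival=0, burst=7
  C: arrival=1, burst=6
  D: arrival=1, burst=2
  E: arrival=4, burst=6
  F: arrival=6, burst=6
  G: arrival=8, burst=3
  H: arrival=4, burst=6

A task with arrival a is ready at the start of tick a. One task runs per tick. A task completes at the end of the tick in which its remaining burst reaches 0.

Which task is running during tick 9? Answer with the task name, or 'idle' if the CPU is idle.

t=0: queue=[A] q_used=0 → run A
t=1: queue=[A,C,D] q_used=1 → run A
t=2: queue=[A,C,D] q_used=2 → run A
t=3: queue=[A,C,D] q_used=3 → run A
t=4: queue=[C,D,A,E,H] q_used=0 → run C
t=5: queue=[C,D,A,E,H] q_used=1 → run C
t=6: queue=[C,D,A,E,H,F] q_used=2 → run C
t=7: queue=[C,D,A,E,H,F] q_used=3 → run C
t=8: queue=[D,A,E,H,F,C,G] q_used=0 → run D
t=9: queue=[D,A,E,H,F,C,G] q_used=1 → run D
t=10: queue=[A,E,H,F,C,G] q_used=0 → run A
t=11: queue=[A,E,H,F,C,G] q_used=1 → run A
t=12: queue=[A,E,H,F,C,G] q_used=2 → run A
t=13: queue=[E,H,F,C,G] q_used=0 → run E
t=14: queue=[E,H,F,C,G] q_used=1 → run E
t=15: queue=[E,H,F,C,G] q_used=2 → run E
t=16: queue=[E,H,F,C,G] q_used=3 → run E
t=17: queue=[H,F,C,G,E] q_used=0 → run H
t=18: queue=[H,F,C,G,E] q_used=1 → run H
t=19: queue=[H,F,C,G,E] q_used=2 → run H
t=20: queue=[H,F,C,G,E] q_used=3 → run H
t=21: queue=[F,C,G,E,H] q_used=0 → run F
t=22: queue=[F,C,G,E,H] q_used=1 → run F
t=23: queue=[F,C,G,E,H] q_used=2 → run F
t=24: queue=[F,C,G,E,H] q_used=3 → run F
t=25: queue=[C,G,E,H,F] q_used=0 → run C
t=26: queue=[C,G,E,H,F] q_used=1 → run C
t=27: queue=[G,E,H,F] q_used=0 → run G
t=28: queue=[G,E,H,F] q_used=1 → run G
t=29: queue=[G,E,H,F] q_used=2 → run G
t=30: queue=[E,H,F] q_used=0 → run E
t=31: queue=[E,H,F] q_used=1 → run E
t=32: queue=[H,F] q_used=0 → run H
t=33: queue=[H,F] q_used=1 → run H
t=34: queue=[F] q_used=0 → run F
t=35: queue=[F] q_used=1 → run F
t=36: (idle)
t=37: (idle)
t=38: (idle)
t=39: (idle)
t=40: (idle)
t=41: (idle)
t=42: (idle)
t=43: (idle)

running at tick 9 = D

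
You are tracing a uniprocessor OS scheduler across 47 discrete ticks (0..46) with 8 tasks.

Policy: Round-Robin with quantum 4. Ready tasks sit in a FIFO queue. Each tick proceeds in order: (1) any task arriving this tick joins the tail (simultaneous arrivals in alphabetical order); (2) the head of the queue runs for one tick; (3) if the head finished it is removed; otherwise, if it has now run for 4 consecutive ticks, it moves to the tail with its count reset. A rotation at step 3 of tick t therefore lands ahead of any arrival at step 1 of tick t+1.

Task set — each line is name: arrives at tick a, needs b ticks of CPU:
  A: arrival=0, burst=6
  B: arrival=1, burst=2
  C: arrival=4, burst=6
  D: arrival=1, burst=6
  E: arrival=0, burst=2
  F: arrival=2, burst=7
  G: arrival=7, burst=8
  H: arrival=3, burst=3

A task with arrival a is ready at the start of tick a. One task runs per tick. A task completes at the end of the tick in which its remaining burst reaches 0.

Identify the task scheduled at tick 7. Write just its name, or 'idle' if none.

running at tick 7 = B

t=0: queue=[A,E] q_used=0 → run A
t=1: queue=[A,E,B,D] q_used=1 → run A
t=2: queue=[A,E,B,D,F] q_used=2 → run A
t=3: queue=[A,E,B,D,F,H] q_used=3 → run A
t=4: queue=[E,B,D,F,H,A,C] q_used=0 → run E
t=5: queue=[E,B,D,F,H,A,C] q_used=1 → run E
t=6: queue=[B,D,F,H,A,C] q_used=0 → run B
t=7: queue=[B,D,F,H,A,C,G] q_used=1 → run B
t=8: queue=[D,F,H,A,C,G] q_used=0 → run D
t=9: queue=[D,F,H,A,C,G] q_used=1 → run D
t=10: queue=[D,F,H,A,C,G] q_used=2 → run D
t=11: queue=[D,F,H,A,C,G] q_used=3 → run D
t=12: queue=[F,H,A,C,G,D] q_used=0 → run F
t=13: queue=[F,H,A,C,G,D] q_used=1 → run F
t=14: queue=[F,H,A,C,G,D] q_used=2 → run F
t=15: queue=[F,H,A,C,G,D] q_used=3 → run F
t=16: queue=[H,A,C,G,D,F] q_used=0 → run H
t=17: queue=[H,A,C,G,D,F] q_used=1 → run H
t=18: queue=[H,A,C,G,D,F] q_used=2 → run H
t=19: queue=[A,C,G,D,F] q_used=0 → run A
t=20: queue=[A,C,G,D,F] q_used=1 → run A
t=21: queue=[C,G,D,F] q_used=0 → run C
t=22: queue=[C,G,D,F] q_used=1 → run C
t=23: queue=[C,G,D,F] q_used=2 → run C
t=24: queue=[C,G,D,F] q_used=3 → run C
t=25: queue=[G,D,F,C] q_used=0 → run G
t=26: queue=[G,D,F,C] q_used=1 → run G
t=27: queue=[G,D,F,C] q_used=2 → run G
t=28: queue=[G,D,F,C] q_used=3 → run G
t=29: queue=[D,F,C,G] q_used=0 → run D
t=30: queue=[D,F,C,G] q_used=1 → run D
t=31: queue=[F,C,G] q_used=0 → run F
t=32: queue=[F,C,G] q_used=1 → run F
t=33: queue=[F,C,G] q_used=2 → run F
t=34: queue=[C,G] q_used=0 → run C
t=35: queue=[C,G] q_used=1 → run C
t=36: queue=[G] q_used=0 → run G
t=37: queue=[G] q_used=1 → run G
t=38: queue=[G] q_used=2 → run G
t=39: queue=[G] q_used=3 → run G
t=40: (idle)
t=41: (idle)
t=42: (idle)
t=43: (idle)
t=44: (idle)
t=45: (idle)
t=46: (idle)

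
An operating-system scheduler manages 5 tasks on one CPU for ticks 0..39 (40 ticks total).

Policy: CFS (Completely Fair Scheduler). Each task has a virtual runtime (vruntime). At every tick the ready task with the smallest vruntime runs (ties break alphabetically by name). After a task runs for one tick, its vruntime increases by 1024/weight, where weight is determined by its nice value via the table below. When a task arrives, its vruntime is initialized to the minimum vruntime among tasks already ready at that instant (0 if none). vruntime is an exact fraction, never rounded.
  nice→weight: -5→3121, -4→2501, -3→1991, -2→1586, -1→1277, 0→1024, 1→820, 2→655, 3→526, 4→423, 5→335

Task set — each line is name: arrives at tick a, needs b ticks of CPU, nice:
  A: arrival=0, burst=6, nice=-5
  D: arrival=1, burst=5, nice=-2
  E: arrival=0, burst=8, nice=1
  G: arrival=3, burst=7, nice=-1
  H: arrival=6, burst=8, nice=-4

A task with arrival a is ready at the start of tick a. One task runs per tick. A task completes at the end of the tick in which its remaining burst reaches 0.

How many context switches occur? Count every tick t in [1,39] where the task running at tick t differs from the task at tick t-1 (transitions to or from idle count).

context switches = 31

t=0: vr[A=0 E=0] → run A
t=1: vr[A=1024/3121 D=0 E=0] → run D
t=2: vr[A=1024/3121 D=512/793 E=0] → run E
t=3: vr[A=1024/3121 D=512/793 E=256/205 G=1024/3121] → run A
t=4: vr[A=2048/3121 D=512/793 E=256/205 G=1024/3121] → run G
t=5: vr[A=2048/3121 D=512/793 E=256/205 G=4503552/3985517] → run D
t=6: vr[A=2048/3121 D=1024/793 E=256/205 G=4503552/3985517 H=2048/3121] → run A
t=7: vr[A=3072/3121 D=1024/793 E=256/205 G=4503552/3985517 H=2048/3121] → run H
t=8: vr[A=3072/3121 D=1024/793 E=256/205 G=4503552/3985517 H=8317952/7805621] → run A
t=9: vr[A=4096/3121 D=1024/793 E=256/205 G=4503552/3985517 H=8317952/7805621] → run H
t=10: vr[A=4096/3121 D=1024/793 E=256/205 G=4503552/3985517 H=11513856/7805621] → run G
t=11: vr[A=4096/3121 D=1024/793 E=256/205 G=7699456/3985517 H=11513856/7805621] → run E
t=12: vr[A=4096/3121 D=1024/793 E=512/205 G=7699456/3985517 H=11513856/7805621] → run D
t=13: vr[A=4096/3121 D=1536/793 E=512/205 G=7699456/3985517 H=11513856/7805621] → run A
t=14: vr[A=5120/3121 D=1536/793 E=512/205 G=7699456/3985517 H=11513856/7805621] → run H
t=15: vr[A=5120/3121 D=1536/793 E=512/205 G=7699456/3985517 H=14709760/7805621] → run A
t=16: vr[D=1536/793 E=512/205 G=7699456/3985517 H=14709760/7805621] → run H
t=17: vr[D=1536/793 E=512/205 G=7699456/3985517 H=17905664/7805621] → run G
t=18: vr[D=1536/793 E=512/205 G=10895360/3985517 H=17905664/7805621] → run D
t=19: vr[D=2048/793 E=512/205 G=10895360/3985517 H=17905664/7805621] → run H
t=20: vr[D=2048/793 E=512/205 G=10895360/3985517 H=21101568/7805621] → run E
t=21: vr[D=2048/793 E=768/205 G=10895360/3985517 H=21101568/7805621] → run D
t=22: vr[E=768/205 G=10895360/3985517 H=21101568/7805621] → run H
t=23: vr[E=768/205 G=10895360/3985517 H=24297472/7805621] → run G
t=24: vr[E=768/205 G=14091264/3985517 H=24297472/7805621] → run H
t=25: vr[E=768/205 G=14091264/3985517 H=27493376/7805621] → run H
t=26: vr[E=768/205 G=14091264/3985517] → run G
t=27: vr[E=768/205 G=17287168/3985517] → run E
t=28: vr[E=1024/205 G=17287168/3985517] → run G
t=29: vr[E=1024/205 G=20483072/3985517] → run E
t=30: vr[E=256/41 G=20483072/3985517] → run G
t=31: vr[E=256/41] → run E
t=32: vr[E=1536/205] → run E
t=33: vr[E=1792/205] → run E
t=34: (idle)
t=35: (idle)
t=36: (idle)
t=37: (idle)
t=38: (idle)
t=39: (idle)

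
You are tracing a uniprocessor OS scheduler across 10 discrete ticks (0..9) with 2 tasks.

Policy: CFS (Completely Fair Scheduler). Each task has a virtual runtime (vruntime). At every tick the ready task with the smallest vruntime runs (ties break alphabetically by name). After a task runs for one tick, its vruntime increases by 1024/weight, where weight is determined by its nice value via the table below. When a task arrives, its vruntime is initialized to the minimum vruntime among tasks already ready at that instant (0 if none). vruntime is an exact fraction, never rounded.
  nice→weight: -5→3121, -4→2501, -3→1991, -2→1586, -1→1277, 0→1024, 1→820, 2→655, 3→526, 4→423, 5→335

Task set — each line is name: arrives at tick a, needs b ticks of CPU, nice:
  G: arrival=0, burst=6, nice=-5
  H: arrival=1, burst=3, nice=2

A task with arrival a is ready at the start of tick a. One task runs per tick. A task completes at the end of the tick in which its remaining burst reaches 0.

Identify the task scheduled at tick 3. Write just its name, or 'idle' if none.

running at tick 3 = G

t=0: vr[G=0] → run G
t=1: vr[G=1024/3121 H=1024/3121] → run G
t=2: vr[G=2048/3121 H=1024/3121] → run H
t=3: vr[G=2048/3121 H=3866624/2044255] → run G
t=4: vr[G=3072/3121 H=3866624/2044255] → run G
t=5: vr[G=4096/3121 H=3866624/2044255] → run G
t=6: vr[G=5120/3121 H=3866624/2044255] → run G
t=7: vr[H=3866624/2044255] → run H
t=8: vr[H=7062528/2044255] → run H
t=9: (idle)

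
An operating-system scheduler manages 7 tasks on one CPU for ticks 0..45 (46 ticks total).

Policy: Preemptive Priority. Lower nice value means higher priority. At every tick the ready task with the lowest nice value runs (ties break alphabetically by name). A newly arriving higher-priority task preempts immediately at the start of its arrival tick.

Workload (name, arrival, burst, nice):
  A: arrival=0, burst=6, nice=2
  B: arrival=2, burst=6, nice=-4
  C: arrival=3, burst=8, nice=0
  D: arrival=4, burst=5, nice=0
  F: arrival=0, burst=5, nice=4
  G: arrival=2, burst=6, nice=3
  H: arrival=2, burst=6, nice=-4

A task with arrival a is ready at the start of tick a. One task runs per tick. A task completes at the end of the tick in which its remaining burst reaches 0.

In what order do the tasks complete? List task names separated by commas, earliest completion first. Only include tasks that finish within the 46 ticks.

t=0: ready={A,F} → run A
t=1: ready={A,F} → run A
t=2: ready={A,B,F,G,H} → run B
t=3: ready={A,B,C,F,G,H} → run B
t=4: ready={A,B,C,D,F,G,H} → run B
t=5: ready={A,B,C,D,F,G,H} → run B
t=6: ready={A,B,C,D,F,G,H} → run B
t=7: ready={A,B,C,D,F,G,H} → run B
t=8: ready={A,C,D,F,G,H} → run H
t=9: ready={A,C,D,F,G,H} → run H
t=10: ready={A,C,D,F,G,H} → run H
t=11: ready={A,C,D,F,G,H} → run H
t=12: ready={A,C,D,F,G,H} → run H
t=13: ready={A,C,D,F,G,H} → run H
t=14: ready={A,C,D,F,G} → run C
t=15: ready={A,C,D,F,G} → run C
t=16: ready={A,C,D,F,G} → run C
t=17: ready={A,C,D,F,G} → run C
t=18: ready={A,C,D,F,G} → run C
t=19: ready={A,C,D,F,G} → run C
t=20: ready={A,C,D,F,G} → run C
t=21: ready={A,C,D,F,G} → run C
t=22: ready={A,D,F,G} → run D
t=23: ready={A,D,F,G} → run D
t=24: ready={A,D,F,G} → run D
t=25: ready={A,D,F,G} → run D
t=26: ready={A,D,F,G} → run D
t=27: ready={A,F,G} → run A
t=28: ready={A,F,G} → run A
t=29: ready={A,F,G} → run A
t=30: ready={A,F,G} → run A
t=31: ready={F,G} → run G
t=32: ready={F,G} → run G
t=33: ready={F,G} → run G
t=34: ready={F,G} → run G
t=35: ready={F,G} → run G
t=36: ready={F,G} → run G
t=37: ready={F} → run F
t=38: ready={F} → run F
t=39: ready={F} → run F
t=40: ready={F} → run F
t=41: ready={F} → run F
t=42: (idle)
t=43: (idle)
t=44: (idle)
t=45: (idle)

completion order = B, H, C, D, A, G, F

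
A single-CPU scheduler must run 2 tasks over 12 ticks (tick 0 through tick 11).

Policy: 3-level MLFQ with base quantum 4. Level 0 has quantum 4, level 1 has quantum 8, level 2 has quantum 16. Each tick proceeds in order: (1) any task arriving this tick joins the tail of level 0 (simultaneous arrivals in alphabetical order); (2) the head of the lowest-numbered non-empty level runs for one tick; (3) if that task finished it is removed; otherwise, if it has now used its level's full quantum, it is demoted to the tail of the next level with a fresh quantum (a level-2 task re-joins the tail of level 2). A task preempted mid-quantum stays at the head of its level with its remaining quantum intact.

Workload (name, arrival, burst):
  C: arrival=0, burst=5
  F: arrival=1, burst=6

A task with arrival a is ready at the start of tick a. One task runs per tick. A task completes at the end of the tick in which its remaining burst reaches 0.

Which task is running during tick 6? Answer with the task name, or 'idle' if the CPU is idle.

running at tick 6 = F

t=0: L0/L1/L2 = C/-/- → run C
t=1: L0/L1/L2 = CF/-/- → run C
t=2: L0/L1/L2 = CF/-/- → run C
t=3: L0/L1/L2 = CF/-/- → run C
t=4: L0/L1/L2 = F/C/- → run F
t=5: L0/L1/L2 = F/C/- → run F
t=6: L0/L1/L2 = F/C/- → run F
t=7: L0/L1/L2 = F/C/- → run F
t=8: L0/L1/L2 = -/CF/- → run C
t=9: L0/L1/L2 = -/F/- → run F
t=10: L0/L1/L2 = -/F/- → run F
t=11: (idle)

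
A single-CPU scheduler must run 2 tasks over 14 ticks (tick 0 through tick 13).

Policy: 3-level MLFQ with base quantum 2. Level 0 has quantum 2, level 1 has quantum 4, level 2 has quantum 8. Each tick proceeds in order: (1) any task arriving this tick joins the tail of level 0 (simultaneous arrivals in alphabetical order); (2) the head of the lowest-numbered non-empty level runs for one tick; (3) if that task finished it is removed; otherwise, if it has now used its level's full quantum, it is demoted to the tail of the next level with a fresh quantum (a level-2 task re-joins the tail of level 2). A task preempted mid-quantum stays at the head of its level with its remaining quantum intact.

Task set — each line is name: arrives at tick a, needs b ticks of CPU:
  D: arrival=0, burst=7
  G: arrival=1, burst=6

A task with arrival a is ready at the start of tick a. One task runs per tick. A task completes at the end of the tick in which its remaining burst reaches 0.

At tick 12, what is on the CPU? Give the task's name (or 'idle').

t=0: L0/L1/L2 = D/-/- → run D
t=1: L0/L1/L2 = DG/-/- → run D
t=2: L0/L1/L2 = G/D/- → run G
t=3: L0/L1/L2 = G/D/- → run G
t=4: L0/L1/L2 = -/DG/- → run D
t=5: L0/L1/L2 = -/DG/- → run D
t=6: L0/L1/L2 = -/DG/- → run D
t=7: L0/L1/L2 = -/DG/- → run D
t=8: L0/L1/L2 = -/G/D → run G
t=9: L0/L1/L2 = -/G/D → run G
t=10: L0/L1/L2 = -/G/D → run G
t=11: L0/L1/L2 = -/G/D → run G
t=12: L0/L1/L2 = -/-/D → run D
t=13: (idle)

running at tick 12 = D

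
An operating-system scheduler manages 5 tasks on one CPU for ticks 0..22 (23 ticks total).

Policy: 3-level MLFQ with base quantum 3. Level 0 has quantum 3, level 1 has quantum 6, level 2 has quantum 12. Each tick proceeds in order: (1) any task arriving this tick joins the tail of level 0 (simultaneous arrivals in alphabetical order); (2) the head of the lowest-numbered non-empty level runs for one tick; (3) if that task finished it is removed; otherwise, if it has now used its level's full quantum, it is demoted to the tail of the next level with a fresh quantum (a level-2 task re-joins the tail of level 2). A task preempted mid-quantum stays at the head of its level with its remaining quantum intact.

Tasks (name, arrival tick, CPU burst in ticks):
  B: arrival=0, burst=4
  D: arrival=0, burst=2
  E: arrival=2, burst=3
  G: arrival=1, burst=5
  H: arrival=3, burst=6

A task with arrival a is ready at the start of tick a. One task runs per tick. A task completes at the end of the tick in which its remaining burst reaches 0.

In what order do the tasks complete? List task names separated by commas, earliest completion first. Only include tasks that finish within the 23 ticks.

t=0: L0/L1/L2 = BD/-/- → run B
t=1: L0/L1/L2 = BDG/-/- → run B
t=2: L0/L1/L2 = BDGE/-/- → run B
t=3: L0/L1/L2 = DGEH/B/- → run D
t=4: L0/L1/L2 = DGEH/B/- → run D
t=5: L0/L1/L2 = GEH/B/- → run G
t=6: L0/L1/L2 = GEH/B/- → run G
t=7: L0/L1/L2 = GEH/B/- → run G
t=8: L0/L1/L2 = EH/BG/- → run E
t=9: L0/L1/L2 = EH/BG/- → run E
t=10: L0/L1/L2 = EH/BG/- → run E
t=11: L0/L1/L2 = H/BG/- → run H
t=12: L0/L1/L2 = H/BG/- → run H
t=13: L0/L1/L2 = H/BG/- → run H
t=14: L0/L1/L2 = -/BGH/- → run B
t=15: L0/L1/L2 = -/GH/- → run G
t=16: L0/L1/L2 = -/GH/- → run G
t=17: L0/L1/L2 = -/H/- → run H
t=18: L0/L1/L2 = -/H/- → run H
t=19: L0/L1/L2 = -/H/- → run H
t=20: (idle)
t=21: (idle)
t=22: (idle)

completion order = D, E, B, G, H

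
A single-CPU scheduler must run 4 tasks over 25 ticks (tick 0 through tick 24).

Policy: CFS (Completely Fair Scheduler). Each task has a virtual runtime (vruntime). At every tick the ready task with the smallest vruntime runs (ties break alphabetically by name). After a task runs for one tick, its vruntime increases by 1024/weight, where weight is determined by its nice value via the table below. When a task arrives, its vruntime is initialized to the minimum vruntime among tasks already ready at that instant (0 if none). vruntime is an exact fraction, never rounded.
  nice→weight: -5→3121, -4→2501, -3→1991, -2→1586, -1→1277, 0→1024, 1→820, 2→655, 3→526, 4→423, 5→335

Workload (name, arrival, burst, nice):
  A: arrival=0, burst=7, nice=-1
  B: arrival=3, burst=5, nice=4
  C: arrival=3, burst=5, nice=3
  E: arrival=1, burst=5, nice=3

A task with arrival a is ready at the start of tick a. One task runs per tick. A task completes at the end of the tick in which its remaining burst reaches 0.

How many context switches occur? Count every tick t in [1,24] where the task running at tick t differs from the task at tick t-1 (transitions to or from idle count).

t=0: vr[A=0] → run A
t=1: vr[A=1024/1277 E=1024/1277] → run A
t=2: vr[A=2048/1277 E=1024/1277] → run E
t=3: vr[A=2048/1277 B=2048/1277 C=2048/1277 E=923136/335851] → run A
t=4: vr[A=3072/1277 B=2048/1277 C=2048/1277 E=923136/335851] → run B
t=5: vr[A=3072/1277 B=2173952/540171 C=2048/1277 E=923136/335851] → run C
t=6: vr[A=3072/1277 B=2173952/540171 C=1192448/335851 E=923136/335851] → run A
t=7: vr[A=4096/1277 B=2173952/540171 C=1192448/335851 E=923136/335851] → run E
t=8: vr[A=4096/1277 B=2173952/540171 C=1192448/335851 E=1576960/335851] → run A
t=9: vr[A=5120/1277 B=2173952/540171 C=1192448/335851 E=1576960/335851] → run C
t=10: vr[A=5120/1277 B=2173952/540171 C=1846272/335851 E=1576960/335851] → run A
t=11: vr[A=6144/1277 B=2173952/540171 C=1846272/335851 E=1576960/335851] → run B
t=12: vr[A=6144/1277 B=3481600/540171 C=1846272/335851 E=1576960/335851] → run E
t=13: vr[A=6144/1277 B=3481600/540171 C=1846272/335851 E=2230784/335851] → run A
t=14: vr[B=3481600/540171 C=1846272/335851 E=2230784/335851] → run C
t=15: vr[B=3481600/540171 C=2500096/335851 E=2230784/335851] → run B
t=16: vr[B=1596416/180057 C=2500096/335851 E=2230784/335851] → run E
t=17: vr[B=1596416/180057 C=2500096/335851 E=2884608/335851] → run C
t=18: vr[B=1596416/180057 C=3153920/335851 E=2884608/335851] → run E
t=19: vr[B=1596416/180057 C=3153920/335851] → run B
t=20: vr[B=6096896/540171 C=3153920/335851] → run C
t=21: vr[B=6096896/540171] → run B
t=22: (idle)
t=23: (idle)
t=24: (idle)

context switches = 21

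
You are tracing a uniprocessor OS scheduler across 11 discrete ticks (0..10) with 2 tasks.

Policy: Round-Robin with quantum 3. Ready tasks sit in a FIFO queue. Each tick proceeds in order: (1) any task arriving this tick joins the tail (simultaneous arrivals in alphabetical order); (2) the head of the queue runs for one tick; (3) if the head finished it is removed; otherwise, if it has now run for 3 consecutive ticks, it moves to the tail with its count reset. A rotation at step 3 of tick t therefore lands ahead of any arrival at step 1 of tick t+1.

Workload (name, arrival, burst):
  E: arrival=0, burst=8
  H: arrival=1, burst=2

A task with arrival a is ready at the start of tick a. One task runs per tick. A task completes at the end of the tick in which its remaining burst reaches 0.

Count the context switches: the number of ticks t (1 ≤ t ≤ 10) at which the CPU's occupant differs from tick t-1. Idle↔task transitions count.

context switches = 3

t=0: queue=[E] q_used=0 → run E
t=1: queue=[E,H] q_used=1 → run E
t=2: queue=[E,H] q_used=2 → run E
t=3: queue=[H,E] q_used=0 → run H
t=4: queue=[H,E] q_used=1 → run H
t=5: queue=[E] q_used=0 → run E
t=6: queue=[E] q_used=1 → run E
t=7: queue=[E] q_used=2 → run E
t=8: queue=[E] q_used=0 → run E
t=9: queue=[E] q_used=1 → run E
t=10: (idle)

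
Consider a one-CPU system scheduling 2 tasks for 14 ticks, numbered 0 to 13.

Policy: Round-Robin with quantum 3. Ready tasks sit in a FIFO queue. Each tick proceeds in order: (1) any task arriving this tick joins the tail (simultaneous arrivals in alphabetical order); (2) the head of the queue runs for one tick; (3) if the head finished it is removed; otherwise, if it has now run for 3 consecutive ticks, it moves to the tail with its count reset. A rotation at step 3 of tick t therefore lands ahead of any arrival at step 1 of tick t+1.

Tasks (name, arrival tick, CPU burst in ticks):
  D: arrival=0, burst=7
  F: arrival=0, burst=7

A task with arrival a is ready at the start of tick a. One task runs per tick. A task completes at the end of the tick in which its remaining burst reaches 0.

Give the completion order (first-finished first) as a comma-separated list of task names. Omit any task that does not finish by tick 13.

completion order = D, F

t=0: queue=[D,F] q_used=0 → run D
t=1: queue=[D,F] q_used=1 → run D
t=2: queue=[D,F] q_used=2 → run D
t=3: queue=[F,D] q_used=0 → run F
t=4: queue=[F,D] q_used=1 → run F
t=5: queue=[F,D] q_used=2 → run F
t=6: queue=[D,F] q_used=0 → run D
t=7: queue=[D,F] q_used=1 → run D
t=8: queue=[D,F] q_used=2 → run D
t=9: queue=[F,D] q_used=0 → run F
t=10: queue=[F,D] q_used=1 → run F
t=11: queue=[F,D] q_used=2 → run F
t=12: queue=[D,F] q_used=0 → run D
t=13: queue=[F] q_used=0 → run F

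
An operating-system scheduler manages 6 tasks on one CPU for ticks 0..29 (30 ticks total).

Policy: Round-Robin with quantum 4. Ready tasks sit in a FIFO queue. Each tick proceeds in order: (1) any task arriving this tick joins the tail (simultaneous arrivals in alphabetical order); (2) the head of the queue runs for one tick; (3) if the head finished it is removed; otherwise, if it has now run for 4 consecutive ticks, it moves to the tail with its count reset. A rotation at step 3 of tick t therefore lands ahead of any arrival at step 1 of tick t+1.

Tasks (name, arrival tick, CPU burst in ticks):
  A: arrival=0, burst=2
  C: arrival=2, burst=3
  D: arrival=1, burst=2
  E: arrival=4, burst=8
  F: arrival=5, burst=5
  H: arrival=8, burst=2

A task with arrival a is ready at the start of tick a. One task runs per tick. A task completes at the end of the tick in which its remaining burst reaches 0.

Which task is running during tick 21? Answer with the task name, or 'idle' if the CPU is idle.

running at tick 21 = F

t=0: queue=[A] q_used=0 → run A
t=1: queue=[A,D] q_used=1 → run A
t=2: queue=[D,C] q_used=0 → run D
t=3: queue=[D,C] q_used=1 → run D
t=4: queue=[C,E] q_used=0 → run C
t=5: queue=[C,E,F] q_used=1 → run C
t=6: queue=[C,E,F] q_used=2 → run C
t=7: queue=[E,F] q_used=0 → run E
t=8: queue=[E,F,H] q_used=1 → run E
t=9: queue=[E,F,H] q_used=2 → run E
t=10: queue=[E,F,H] q_used=3 → run E
t=11: queue=[F,H,E] q_used=0 → run F
t=12: queue=[F,H,E] q_used=1 → run F
t=13: queue=[F,H,E] q_used=2 → run F
t=14: queue=[F,H,E] q_used=3 → run F
t=15: queue=[H,E,F] q_used=0 → run H
t=16: queue=[H,E,F] q_used=1 → run H
t=17: queue=[E,F] q_used=0 → run E
t=18: queue=[E,F] q_used=1 → run E
t=19: queue=[E,F] q_used=2 → run E
t=20: queue=[E,F] q_used=3 → run E
t=21: queue=[F] q_used=0 → run F
t=22: (idle)
t=23: (idle)
t=24: (idle)
t=25: (idle)
t=26: (idle)
t=27: (idle)
t=28: (idle)
t=29: (idle)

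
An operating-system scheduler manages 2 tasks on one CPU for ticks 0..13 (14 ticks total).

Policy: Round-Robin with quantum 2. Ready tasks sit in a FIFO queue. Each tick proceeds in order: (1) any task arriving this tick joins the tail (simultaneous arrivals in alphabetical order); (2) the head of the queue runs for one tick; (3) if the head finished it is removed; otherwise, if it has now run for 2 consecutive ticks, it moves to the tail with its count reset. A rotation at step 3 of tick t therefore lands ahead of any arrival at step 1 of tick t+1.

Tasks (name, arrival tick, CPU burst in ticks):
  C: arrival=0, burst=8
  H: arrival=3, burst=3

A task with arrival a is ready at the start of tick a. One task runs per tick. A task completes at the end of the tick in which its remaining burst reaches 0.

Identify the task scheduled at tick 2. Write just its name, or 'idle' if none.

t=0: queue=[C] q_used=0 → run C
t=1: queue=[C] q_used=1 → run C
t=2: queue=[C] q_used=0 → run C
t=3: queue=[C,H] q_used=1 → run C
t=4: queue=[H,C] q_used=0 → run H
t=5: queue=[H,C] q_used=1 → run H
t=6: queue=[C,H] q_used=0 → run C
t=7: queue=[C,H] q_used=1 → run C
t=8: queue=[H,C] q_used=0 → run H
t=9: queue=[C] q_used=0 → run C
t=10: queue=[C] q_used=1 → run C
t=11: (idle)
t=12: (idle)
t=13: (idle)

running at tick 2 = C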